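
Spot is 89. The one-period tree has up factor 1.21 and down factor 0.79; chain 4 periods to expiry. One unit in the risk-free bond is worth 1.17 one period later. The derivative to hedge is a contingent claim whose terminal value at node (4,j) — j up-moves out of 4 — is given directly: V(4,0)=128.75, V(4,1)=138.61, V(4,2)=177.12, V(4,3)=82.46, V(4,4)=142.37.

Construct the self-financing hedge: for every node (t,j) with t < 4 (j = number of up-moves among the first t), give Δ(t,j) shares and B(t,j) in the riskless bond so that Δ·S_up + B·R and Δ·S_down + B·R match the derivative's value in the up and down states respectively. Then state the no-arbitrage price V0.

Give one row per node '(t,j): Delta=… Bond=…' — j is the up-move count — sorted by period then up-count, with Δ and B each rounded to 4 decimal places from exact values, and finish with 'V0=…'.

(0,0): Delta=0.3873 Bond=33.3027
(1,0): Delta=-1.7505 Bond=189.2746
(1,1): Delta=0.5342 Bond=23.1420
(2,0): Delta=1.3109 Bond=51.4046
(2,1): Delta=-1.9609 Bond=239.3509
(2,2): Delta=0.7057 Bond=4.7314
(3,0): Delta=0.5350 Bond=94.1913
(3,1): Delta=1.3643 Bond=56.5594
(3,2): Delta=-2.1894 Bond=303.5649
(3,3): Delta=0.9047 Bond=-25.8358
V0=67.7745

No-arbitrage ⇒ martingale measure with p* = (R−d)/(u−d) = 0.9048.
Terminal values V(4,·): V(4,0)=128.7500, V(4,1)=138.6100, V(4,2)=177.1200, V(4,3)=82.4600, V(4,4)=142.3700
  t=3,j=0: stock 43.8805 → up 53.0954 (V=138.6100), down 34.6656 (V=128.7500). Price 117.6675; hedge Δ=0.5350, bond B=94.1913.
  t=3,j=1: stock 67.2093 → up 81.3233 (V=177.1200), down 53.0954 (V=138.6100). Price 148.2499; hedge Δ=1.3643, bond B=56.5594.
  t=3,j=2: stock 102.9409 → up 124.5585 (V=82.4600), down 81.3233 (V=177.1200). Price 78.1840; hedge Δ=-2.1894, bond B=303.5649.
  t=3,j=3: stock 157.6689 → up 190.7794 (V=142.3700), down 124.5585 (V=82.4600). Price 116.8071; hedge Δ=0.9047, bond B=-25.8358.
  t=2,j=0: stock 55.5449 → up 67.2093 (V=148.2499), down 43.8805 (V=117.6675). Price 124.2199; hedge Δ=1.3109, bond B=51.4046.
  t=2,j=1: stock 85.0751 → up 102.9409 (V=78.1840), down 67.2093 (V=148.2499). Price 72.5273; hedge Δ=-1.9609, bond B=239.3509.
  t=2,j=2: stock 130.3049 → up 157.6689 (V=116.8071), down 102.9409 (V=78.1840). Price 96.6912; hedge Δ=0.7057, bond B=4.7314.
  t=1,j=0: stock 70.3100 → up 85.0751 (V=72.5273), down 55.5449 (V=124.2199). Price 66.1969; hedge Δ=-1.7505, bond B=189.2746.
  t=1,j=1: stock 107.6900 → up 130.3049 (V=96.6912), down 85.0751 (V=72.5273). Price 80.6751; hedge Δ=0.5342, bond B=23.1420.
  t=0,j=0: stock 89.0000 → up 107.6900 (V=80.6751), down 70.3100 (V=66.1969). Price 67.7745; hedge Δ=0.3873, bond B=33.3027.
Root portfolio cost Δ·89+B reproduces V0=67.7745.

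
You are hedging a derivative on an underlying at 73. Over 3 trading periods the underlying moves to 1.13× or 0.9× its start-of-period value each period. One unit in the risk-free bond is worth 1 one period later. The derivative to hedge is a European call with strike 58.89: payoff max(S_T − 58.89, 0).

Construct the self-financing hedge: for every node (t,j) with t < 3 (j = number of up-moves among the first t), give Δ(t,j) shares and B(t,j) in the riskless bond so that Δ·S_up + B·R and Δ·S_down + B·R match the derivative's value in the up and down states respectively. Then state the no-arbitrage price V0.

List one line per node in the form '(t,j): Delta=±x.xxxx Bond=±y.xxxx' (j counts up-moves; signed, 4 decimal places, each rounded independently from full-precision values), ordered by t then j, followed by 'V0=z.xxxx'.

Risk-neutral probability p* = (R−d)/(u−d) = (1−0.9)/(1.13−0.9) = 0.4348.
Terminal values V(3,·): V(3,0)=0.0000, V(3,1)=7.9269, V(3,2)=25.0023, V(3,3)=46.4415
  t=2,j=0: stock 59.1300 → up 66.8169 (V=7.9269), down 53.2170 (V=0.0000). Price 3.4465; hedge Δ=0.5829, bond B=-31.0183.
  t=2,j=1: stock 74.2410 → up 83.8923 (V=25.0023), down 66.8169 (V=7.9269). Price 15.3510; hedge Δ=1.0000, bond B=-58.8900.
  t=2,j=2: stock 93.2137 → up 105.3315 (V=46.4415), down 83.8923 (V=25.0023). Price 34.3237; hedge Δ=1.0000, bond B=-58.8900.
  t=1,j=0: stock 65.7000 → up 74.2410 (V=15.3510), down 59.1300 (V=3.4465). Price 8.6224; hedge Δ=0.7878, bond B=-43.1364.
  t=1,j=1: stock 82.4900 → up 93.2137 (V=34.3237), down 74.2410 (V=15.3510). Price 23.6000; hedge Δ=1.0000, bond B=-58.8900.
  t=0,j=0: stock 73.0000 → up 82.4900 (V=23.6000), down 65.7000 (V=8.6224). Price 15.1344; hedge Δ=0.8921, bond B=-49.9858.
The time-0 hedge costs 15.1344, which is the no-arbitrage price.

(0,0): Delta=0.8921 Bond=-49.9858
(1,0): Delta=0.7878 Bond=-43.1364
(1,1): Delta=1.0000 Bond=-58.8900
(2,0): Delta=0.5829 Bond=-31.0183
(2,1): Delta=1.0000 Bond=-58.8900
(2,2): Delta=1.0000 Bond=-58.8900
V0=15.1344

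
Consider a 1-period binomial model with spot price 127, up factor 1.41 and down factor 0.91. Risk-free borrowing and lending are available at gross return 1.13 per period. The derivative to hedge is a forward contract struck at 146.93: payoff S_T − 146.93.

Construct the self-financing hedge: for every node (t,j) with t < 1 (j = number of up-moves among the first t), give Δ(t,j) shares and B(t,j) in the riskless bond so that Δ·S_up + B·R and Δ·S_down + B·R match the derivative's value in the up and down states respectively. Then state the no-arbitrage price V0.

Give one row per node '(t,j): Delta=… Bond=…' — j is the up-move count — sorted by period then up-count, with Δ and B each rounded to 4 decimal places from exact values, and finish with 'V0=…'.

Under the risk-neutral measure, an up-move has probability p* = (R−d)/(u−d) = 0.4400 and values discount at R = 1.13.
At expiry t=1: V(1,0)=-31.3600, V(1,1)=32.1400
  t=0,j=0: stock 127.0000 → up 179.0700 (V=32.1400), down 115.5700 (V=-31.3600). Price -3.0265; hedge Δ=1.0000, bond B=-130.0265.
Check: Δ(0,0)·S0 + B(0,0) = -3.0265 = V0.

(0,0): Delta=1.0000 Bond=-130.0265
V0=-3.0265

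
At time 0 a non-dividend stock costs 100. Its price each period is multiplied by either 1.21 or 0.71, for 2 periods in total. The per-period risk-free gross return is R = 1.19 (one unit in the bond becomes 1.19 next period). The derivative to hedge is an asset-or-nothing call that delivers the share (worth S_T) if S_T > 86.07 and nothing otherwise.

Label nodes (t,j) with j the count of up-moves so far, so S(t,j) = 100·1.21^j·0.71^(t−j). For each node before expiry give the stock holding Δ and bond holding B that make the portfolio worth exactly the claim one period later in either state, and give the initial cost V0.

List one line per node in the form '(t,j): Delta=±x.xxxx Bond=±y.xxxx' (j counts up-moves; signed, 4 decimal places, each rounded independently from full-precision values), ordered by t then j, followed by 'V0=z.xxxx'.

(0,0): Delta=2.3622 Bond=-140.9407
(1,0): Delta=0.0000 Bond=0.0000
(1,1): Delta=2.4200 Bond=-174.7077
V0=95.2838

No-arbitrage ⇒ martingale measure with p* = (R−d)/(u−d) = 0.9600.
Terminal payoffs: V(2,0)=0.0000, V(2,1)=0.0000, V(2,2)=146.4100
(1,0): S=71.0000. Δ = (V_up−V_dn)/(S_up−S_dn) = (0.0000−0.0000)/(85.9100−50.4100) = 0.0000. V = [p*·0.0000 + (1−p*)·0.0000]/1.19 = 0.0000. B = V − Δ·S = 0.0000.
(1,1): S=121.0000. Δ = (V_up−V_dn)/(S_up−S_dn) = (146.4100−0.0000)/(146.4100−85.9100) = 2.4200. V = [p*·146.4100 + (1−p*)·0.0000]/1.19 = 118.1123. B = V − Δ·S = -174.7077.
(0,0): S=100.0000. Δ = (V_up−V_dn)/(S_up−S_dn) = (118.1123−0.0000)/(121.0000−71.0000) = 2.3622. V = [p*·118.1123 + (1−p*)·0.0000]/1.19 = 95.2838. B = V − Δ·S = -140.9407.
Check: Δ(0,0)·S0 + B(0,0) = 95.2838 = V0.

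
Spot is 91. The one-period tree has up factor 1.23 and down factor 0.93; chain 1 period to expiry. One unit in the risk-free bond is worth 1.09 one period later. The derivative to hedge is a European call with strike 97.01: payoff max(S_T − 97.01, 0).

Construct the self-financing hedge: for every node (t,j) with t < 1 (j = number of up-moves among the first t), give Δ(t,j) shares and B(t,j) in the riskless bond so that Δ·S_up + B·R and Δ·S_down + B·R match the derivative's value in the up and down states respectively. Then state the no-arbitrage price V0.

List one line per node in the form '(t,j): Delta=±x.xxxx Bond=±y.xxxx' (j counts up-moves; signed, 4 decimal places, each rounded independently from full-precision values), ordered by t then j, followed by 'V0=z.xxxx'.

No-arbitrage ⇒ martingale measure with p* = (R−d)/(u−d) = 0.5333.
At expiry t=1: V(1,0)=0.0000, V(1,1)=14.9200
Node (0,0) S=91.0000: V=(p*·14.9200+(1−p*)·0.0000)/1.09=7.3003; Δ=(14.9200−0.0000)/(111.9300−84.6300)=0.5465; B=V−Δ·S=-42.4330
The time-0 hedge costs 7.3003, which is the no-arbitrage price.

(0,0): Delta=0.5465 Bond=-42.4330
V0=7.3003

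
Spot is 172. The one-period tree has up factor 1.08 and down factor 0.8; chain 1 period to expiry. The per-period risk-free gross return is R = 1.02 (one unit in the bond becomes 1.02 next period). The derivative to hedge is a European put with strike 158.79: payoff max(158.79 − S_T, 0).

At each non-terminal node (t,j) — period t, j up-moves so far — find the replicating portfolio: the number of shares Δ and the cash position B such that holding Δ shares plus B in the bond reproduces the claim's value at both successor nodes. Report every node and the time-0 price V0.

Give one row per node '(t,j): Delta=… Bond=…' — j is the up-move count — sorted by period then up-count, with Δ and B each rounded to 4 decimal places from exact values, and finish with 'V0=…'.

(0,0): Delta=-0.4400 Bond=80.1303
V0=4.4517

Under the risk-neutral measure, an up-move has probability p* = (R−d)/(u−d) = 0.7857 and values discount at R = 1.02.
Payoff layer (t=1): V(1,0)=21.1900, V(1,1)=0.0000
  t=0,j=0: stock 172.0000 → up 185.7600 (V=0.0000), down 137.6000 (V=21.1900). Price 4.4517; hedge Δ=-0.4400, bond B=80.1303.
Root portfolio cost Δ·172+B reproduces V0=4.4517.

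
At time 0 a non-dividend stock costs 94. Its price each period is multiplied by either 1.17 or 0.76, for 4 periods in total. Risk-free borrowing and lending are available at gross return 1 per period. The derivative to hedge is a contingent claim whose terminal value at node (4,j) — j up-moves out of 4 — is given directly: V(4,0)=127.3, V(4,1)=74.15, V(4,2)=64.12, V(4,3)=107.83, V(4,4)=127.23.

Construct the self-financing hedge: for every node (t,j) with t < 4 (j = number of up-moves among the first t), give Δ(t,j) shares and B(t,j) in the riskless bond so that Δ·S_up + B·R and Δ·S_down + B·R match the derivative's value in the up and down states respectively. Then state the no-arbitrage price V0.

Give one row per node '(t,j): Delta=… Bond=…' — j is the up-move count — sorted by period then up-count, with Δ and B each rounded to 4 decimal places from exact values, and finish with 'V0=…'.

(0,0): Delta=0.4075 Bond=51.3081
(1,0): Delta=0.0331 Bond=78.0510
(1,1): Delta=0.5797 Bond=32.3652
(2,0): Delta=-1.2537 Bond=147.9216
(2,1): Delta=0.6253 Bond=28.5594
(2,2): Delta=0.5588 Bond=35.0609
(3,0): Delta=-3.1416 Bond=225.8220
(3,1): Delta=-0.3851 Bond=92.7422
(3,2): Delta=1.0901 Bond=-16.9034
(3,3): Delta=0.3143 Bond=71.8690
V0=89.6121

Risk-neutral probability p* = (R−d)/(u−d) = (1−0.76)/(1.17−0.76) = 0.5854.
Payoff layer (t=4): V(4,0)=127.3000, V(4,1)=74.1500, V(4,2)=64.1200, V(4,3)=107.8300, V(4,4)=127.2300
(3,0): S=41.2637. Δ = (V_up−V_dn)/(S_up−S_dn) = (74.1500−127.3000)/(48.2786−31.3604) = -3.1416. V = [p*·74.1500 + (1−p*)·127.3000]/1 = 96.1878. B = V − Δ·S = 225.8220.
(3,1): S=63.5244. Δ = (V_up−V_dn)/(S_up−S_dn) = (64.1200−74.1500)/(74.3236−48.2786) = -0.3851. V = [p*·64.1200 + (1−p*)·74.1500]/1 = 68.2788. B = V − Δ·S = 92.7422.
(3,2): S=97.7942. Δ = (V_up−V_dn)/(S_up−S_dn) = (107.8300−64.1200)/(114.4192−74.3236) = 1.0901. V = [p*·107.8300 + (1−p*)·64.1200]/1 = 89.7063. B = V − Δ·S = -16.9034.
(3,3): S=150.5516. Δ = (V_up−V_dn)/(S_up−S_dn) = (127.2300−107.8300)/(176.1454−114.4192) = 0.3143. V = [p*·127.2300 + (1−p*)·107.8300]/1 = 119.1861. B = V − Δ·S = 71.8690.
(2,0): S=54.2944. Δ = (V_up−V_dn)/(S_up−S_dn) = (68.2788−96.1878)/(63.5244−41.2637) = -1.2537. V = [p*·68.2788 + (1−p*)·96.1878]/1 = 79.8508. B = V − Δ·S = 147.9216.
(2,1): S=83.5848. Δ = (V_up−V_dn)/(S_up−S_dn) = (89.7063−68.2788)/(97.7942−63.5244) = 0.6253. V = [p*·89.7063 + (1−p*)·68.2788]/1 = 80.8217. B = V − Δ·S = 28.5594.
(2,2): S=128.6766. Δ = (V_up−V_dn)/(S_up−S_dn) = (119.1861−89.7063)/(150.5516−97.7942) = 0.5588. V = [p*·119.1861 + (1−p*)·89.7063]/1 = 106.9628. B = V − Δ·S = 35.0609.
(1,0): S=71.4400. Δ = (V_up−V_dn)/(S_up−S_dn) = (80.8217−79.8508)/(83.5848−54.2944) = 0.0331. V = [p*·80.8217 + (1−p*)·79.8508]/1 = 80.4192. B = V − Δ·S = 78.0510.
(1,1): S=109.9800. Δ = (V_up−V_dn)/(S_up−S_dn) = (106.9628−80.8217)/(128.6766−83.5848) = 0.5797. V = [p*·106.9628 + (1−p*)·80.8217]/1 = 96.1238. B = V − Δ·S = 32.3652.
(0,0): S=94.0000. Δ = (V_up−V_dn)/(S_up−S_dn) = (96.1238−80.4192)/(109.9800−71.4400) = 0.4075. V = [p*·96.1238 + (1−p*)·80.4192]/1 = 89.6121. B = V − Δ·S = 51.3081.
Self-financing check: at every node Δ·S+B equals the discounted successor values.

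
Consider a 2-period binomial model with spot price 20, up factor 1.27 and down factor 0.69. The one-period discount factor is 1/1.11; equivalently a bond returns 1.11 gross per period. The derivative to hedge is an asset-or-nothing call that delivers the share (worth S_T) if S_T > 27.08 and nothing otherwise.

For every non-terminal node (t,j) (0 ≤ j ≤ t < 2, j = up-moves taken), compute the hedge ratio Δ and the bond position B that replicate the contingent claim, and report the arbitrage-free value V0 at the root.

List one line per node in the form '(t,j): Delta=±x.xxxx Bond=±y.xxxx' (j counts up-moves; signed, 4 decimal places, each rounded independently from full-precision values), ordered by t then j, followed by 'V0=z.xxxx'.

The replicating-portfolio and risk-neutral prices coincide; use p* = (1.11−0.69)/(1.27−0.69) = 0.7241 for the latter.
Terminal values V(2,·): V(2,0)=0.0000, V(2,1)=0.0000, V(2,2)=32.2580
Node (1,0) S=13.8000: V=(p*·0.0000+(1−p*)·0.0000)/1.11=0.0000; Δ=(0.0000−0.0000)/(17.5260−9.5220)=0.0000; B=V−Δ·S=0.0000
Node (1,1) S=25.4000: V=(p*·32.2580+(1−p*)·0.0000)/1.11=21.0444; Δ=(32.2580−0.0000)/(32.2580−17.5260)=2.1897; B=V−Δ·S=-34.5729
Node (0,0) S=20.0000: V=(p*·21.0444+(1−p*)·0.0000)/1.11=13.7288; Δ=(21.0444−0.0000)/(25.4000−13.8000)=1.8142; B=V−Δ·S=-22.5545
Root portfolio cost Δ·20+B reproduces V0=13.7288.

(0,0): Delta=1.8142 Bond=-22.5545
(1,0): Delta=0.0000 Bond=0.0000
(1,1): Delta=2.1897 Bond=-34.5729
V0=13.7288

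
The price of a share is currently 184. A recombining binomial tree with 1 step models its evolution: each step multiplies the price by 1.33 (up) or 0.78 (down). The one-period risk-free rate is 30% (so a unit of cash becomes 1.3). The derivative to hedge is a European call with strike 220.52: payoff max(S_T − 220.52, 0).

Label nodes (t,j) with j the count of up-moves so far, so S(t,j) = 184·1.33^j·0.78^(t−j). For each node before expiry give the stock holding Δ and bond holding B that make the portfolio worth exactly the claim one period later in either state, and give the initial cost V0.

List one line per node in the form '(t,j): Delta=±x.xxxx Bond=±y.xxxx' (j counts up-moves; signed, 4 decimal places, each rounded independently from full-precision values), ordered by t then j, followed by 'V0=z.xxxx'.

Since d<R<u, set p* = (R−d)/(u−d) = 0.9455; price each node as the discounted p*-expectation of its children.
At expiry t=1: V(1,0)=0.0000, V(1,1)=24.2000
Node (0,0) S=184.0000: V=(p*·24.2000+(1−p*)·0.0000)/1.3=17.6000; Δ=(24.2000−0.0000)/(244.7200−143.5200)=0.2391; B=V−Δ·S=-26.4000
Self-financing check: at every node Δ·S+B equals the discounted successor values.

(0,0): Delta=0.2391 Bond=-26.4000
V0=17.6000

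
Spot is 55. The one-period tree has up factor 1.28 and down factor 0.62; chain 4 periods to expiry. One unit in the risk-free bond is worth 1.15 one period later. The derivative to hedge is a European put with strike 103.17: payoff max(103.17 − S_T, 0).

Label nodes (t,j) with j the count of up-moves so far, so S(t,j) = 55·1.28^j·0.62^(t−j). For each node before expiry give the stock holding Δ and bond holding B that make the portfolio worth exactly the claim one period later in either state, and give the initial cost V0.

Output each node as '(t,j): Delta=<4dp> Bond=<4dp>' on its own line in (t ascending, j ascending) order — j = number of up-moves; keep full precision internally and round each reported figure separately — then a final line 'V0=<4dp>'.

(0,0): Delta=-0.5829 Bond=46.6194
(1,0): Delta=-1.0000 Bond=67.8359
(1,1): Delta=-0.5333 Bond=50.1234
(2,0): Delta=-1.0000 Bond=78.0113
(2,1): Delta=-1.0000 Bond=78.0113
(2,2): Delta=-0.4779 Bond=52.6457
(3,0): Delta=-1.0000 Bond=89.7130
(3,1): Delta=-1.0000 Bond=89.7130
(3,2): Delta=-1.0000 Bond=89.7130
(3,3): Delta=-0.4158 Bond=53.3875
V0=14.5608

The replicating-portfolio and risk-neutral prices coincide; use p* = (1.15−0.62)/(1.28−0.62) = 0.8030 for the latter.
Terminal payoffs: V(4,0)=95.0430, V(4,1)=86.3917, V(4,2)=68.5309, V(4,3)=31.6571, V(4,4)=0.0000
  t=3,j=0: stock 13.1080 → up 16.7783 (V=86.3917), down 8.1270 (V=95.0430). Price 76.6050; hedge Δ=-1.0000, bond B=89.7130.
  t=3,j=1: stock 27.0618 → up 34.6391 (V=68.5309), down 16.7783 (V=86.3917). Price 62.6513; hedge Δ=-1.0000, bond B=89.7130.
  t=3,j=2: stock 55.8694 → up 71.5129 (V=31.6571), down 34.6391 (V=68.5309). Price 33.8436; hedge Δ=-1.0000, bond B=89.7130.
  t=3,j=3: stock 115.3434 → up 147.6395 (V=0.0000), down 71.5129 (V=31.6571). Price 5.4222; hedge Δ=-0.4158, bond B=53.3875.
  t=2,j=0: stock 21.1420 → up 27.0618 (V=62.6513), down 13.1080 (V=76.6050). Price 56.8693; hedge Δ=-1.0000, bond B=78.0113.
  t=2,j=1: stock 43.6480 → up 55.8694 (V=33.8436), down 27.0618 (V=62.6513). Price 34.3633; hedge Δ=-1.0000, bond B=78.0113.
  t=2,j=2: stock 90.1120 → up 115.3434 (V=5.4222), down 55.8694 (V=33.8436). Price 9.5829; hedge Δ=-0.4779, bond B=52.6457.
  t=1,j=0: stock 34.1000 → up 43.6480 (V=34.3633), down 21.1420 (V=56.8693). Price 33.7359; hedge Δ=-1.0000, bond B=67.8359.
  t=1,j=1: stock 70.4000 → up 90.1120 (V=9.5829), down 43.6480 (V=34.3633). Price 12.5773; hedge Δ=-0.5333, bond B=50.1234.
  t=0,j=0: stock 55.0000 → up 70.4000 (V=12.5773), down 34.1000 (V=33.7359). Price 14.5608; hedge Δ=-0.5829, bond B=46.6194.
Each (Δ,B) replicates both successor values, so the strategy is self-financing and V0 is arbitrage-free.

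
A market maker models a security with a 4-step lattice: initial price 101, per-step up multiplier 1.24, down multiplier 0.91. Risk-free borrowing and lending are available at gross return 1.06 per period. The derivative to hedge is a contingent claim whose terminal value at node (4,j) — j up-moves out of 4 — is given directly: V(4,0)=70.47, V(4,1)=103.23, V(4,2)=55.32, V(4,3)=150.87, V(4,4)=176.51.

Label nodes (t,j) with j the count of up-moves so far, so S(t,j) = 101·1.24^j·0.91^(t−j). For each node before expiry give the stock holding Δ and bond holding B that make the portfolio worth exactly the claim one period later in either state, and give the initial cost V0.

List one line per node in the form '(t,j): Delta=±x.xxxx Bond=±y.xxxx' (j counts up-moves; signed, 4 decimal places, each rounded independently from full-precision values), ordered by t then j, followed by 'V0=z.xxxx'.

No-arbitrage ⇒ martingale measure with p* = (R−d)/(u−d) = 0.4545.
Payoff layer (t=4): V(4,0)=70.4700, V(4,1)=103.2300, V(4,2)=55.3200, V(4,3)=150.8700, V(4,4)=176.5100
  t=3,j=0: stock 76.1107 → up 94.3772 (V=103.2300), down 69.2607 (V=70.4700). Price 80.5292; hedge Δ=1.3043, bond B=-18.7436.
  t=3,j=1: stock 103.7112 → up 128.6019 (V=55.3200), down 94.3772 (V=103.2300). Price 76.8422; hedge Δ=-1.3999, bond B=222.0240.
  t=3,j=2: stock 141.3208 → up 175.2378 (V=150.8700), down 128.6019 (V=55.3200). Price 93.1621; hedge Δ=2.0489, bond B=-196.3834.
  t=3,j=3: stock 192.5690 → up 238.7856 (V=176.5100), down 175.2378 (V=150.8700). Price 153.3250; hedge Δ=0.4035, bond B=75.6281.
  t=2,j=0: stock 83.6381 → up 103.7112 (V=76.8422), down 76.1107 (V=80.5292). Price 74.3899; hedge Δ=-0.1336, bond B=85.5625.
  t=2,j=1: stock 113.9684 → up 141.3208 (V=93.1621), down 103.7112 (V=76.8422). Price 79.4909; hedge Δ=0.4339, bond B=30.0366.
  t=2,j=2: stock 155.2976 → up 192.5690 (V=153.3250), down 141.3208 (V=93.1621). Price 113.6876; hedge Δ=1.1740, bond B=-68.6243.
  t=1,j=0: stock 91.9100 → up 113.9684 (V=79.4909), down 83.6381 (V=74.3899). Price 72.3665; hedge Δ=0.1682, bond B=56.9089.
  t=1,j=1: stock 125.2400 → up 155.2976 (V=113.6876), down 113.9684 (V=79.4909). Price 89.6555; hedge Δ=0.8274, bond B=-13.9710.
  t=0,j=0: stock 101.0000 → up 125.2400 (V=89.6555), down 91.9100 (V=72.3665). Price 75.6841; hedge Δ=0.5187, bond B=23.2932.
The time-0 hedge costs 75.6841, which is the no-arbitrage price.

(0,0): Delta=0.5187 Bond=23.2932
(1,0): Delta=0.1682 Bond=56.9089
(1,1): Delta=0.8274 Bond=-13.9710
(2,0): Delta=-0.1336 Bond=85.5625
(2,1): Delta=0.4339 Bond=30.0366
(2,2): Delta=1.1740 Bond=-68.6243
(3,0): Delta=1.3043 Bond=-18.7436
(3,1): Delta=-1.3999 Bond=222.0240
(3,2): Delta=2.0489 Bond=-196.3834
(3,3): Delta=0.4035 Bond=75.6281
V0=75.6841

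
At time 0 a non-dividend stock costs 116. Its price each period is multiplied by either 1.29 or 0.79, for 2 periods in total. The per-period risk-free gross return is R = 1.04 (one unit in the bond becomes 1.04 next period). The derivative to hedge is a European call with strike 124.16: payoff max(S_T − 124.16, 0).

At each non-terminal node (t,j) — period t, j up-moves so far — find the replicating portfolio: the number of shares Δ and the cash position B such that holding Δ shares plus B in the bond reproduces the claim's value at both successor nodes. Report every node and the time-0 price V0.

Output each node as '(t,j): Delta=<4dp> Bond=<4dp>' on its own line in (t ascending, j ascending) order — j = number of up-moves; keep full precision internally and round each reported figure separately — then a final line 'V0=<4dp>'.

(0,0): Delta=0.5709 Bond=-50.3067
(1,0): Delta=0.0000 Bond=0.0000
(1,1): Delta=0.9206 Bond=-104.6379
V0=15.9198

Under the risk-neutral measure, an up-move has probability p* = (R−d)/(u−d) = 0.5000 and values discount at R = 1.04.
At expiry t=2: V(2,0)=0.0000, V(2,1)=0.0000, V(2,2)=68.8756
(1,0): S=91.6400. Δ = (V_up−V_dn)/(S_up−S_dn) = (0.0000−0.0000)/(118.2156−72.3956) = 0.0000. V = [p*·0.0000 + (1−p*)·0.0000]/1.04 = 0.0000. B = V − Δ·S = 0.0000.
(1,1): S=149.6400. Δ = (V_up−V_dn)/(S_up−S_dn) = (68.8756−0.0000)/(193.0356−118.2156) = 0.9206. V = [p*·68.8756 + (1−p*)·0.0000]/1.04 = 33.1133. B = V − Δ·S = -104.6379.
(0,0): S=116.0000. Δ = (V_up−V_dn)/(S_up−S_dn) = (33.1133−0.0000)/(149.6400−91.6400) = 0.5709. V = [p*·33.1133 + (1−p*)·0.0000]/1.04 = 15.9198. B = V − Δ·S = -50.3067.
Root portfolio cost Δ·116+B reproduces V0=15.9198.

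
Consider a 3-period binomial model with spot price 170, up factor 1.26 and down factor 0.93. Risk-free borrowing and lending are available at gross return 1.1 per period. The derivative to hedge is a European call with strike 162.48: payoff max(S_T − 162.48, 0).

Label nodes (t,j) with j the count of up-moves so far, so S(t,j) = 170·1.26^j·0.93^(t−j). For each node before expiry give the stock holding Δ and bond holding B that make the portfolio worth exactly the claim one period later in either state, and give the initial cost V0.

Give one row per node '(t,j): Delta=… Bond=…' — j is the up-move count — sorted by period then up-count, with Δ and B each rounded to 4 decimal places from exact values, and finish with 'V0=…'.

Under the risk-neutral measure, an up-move has probability p* = (R−d)/(u−d) = 0.5152 and values discount at R = 1.1.
Terminal payoffs: V(3,0)=0.0000, V(3,1)=22.7816, V(3,2)=88.5196, V(3,3)=177.5839
  t=2,j=0: stock 147.0330 → up 185.2616 (V=22.7816), down 136.7407 (V=0.0000). Price 10.6691; hedge Δ=0.4695, bond B=-58.3660.
  t=2,j=1: stock 199.2060 → up 250.9996 (V=88.5196), down 185.2616 (V=22.7816). Price 51.4969; hedge Δ=1.0000, bond B=-147.7091.
  t=2,j=2: stock 269.8920 → up 340.0639 (V=177.5839), down 250.9996 (V=88.5196). Price 122.1829; hedge Δ=1.0000, bond B=-147.7091.
  t=1,j=0: stock 158.1000 → up 199.2060 (V=51.4969), down 147.0330 (V=10.6691). Price 28.8196; hedge Δ=0.7825, bond B=-94.9011.
  t=1,j=1: stock 214.2000 → up 269.8920 (V=122.1829), down 199.2060 (V=51.4969). Price 79.9190; hedge Δ=1.0000, bond B=-134.2810.
  t=0,j=0: stock 170.0000 → up 214.2000 (V=79.9190), down 158.1000 (V=28.8196). Price 50.1305; hedge Δ=0.9109, bond B=-104.7161.
Self-financing check: at every node Δ·S+B equals the discounted successor values.

(0,0): Delta=0.9109 Bond=-104.7161
(1,0): Delta=0.7825 Bond=-94.9011
(1,1): Delta=1.0000 Bond=-134.2810
(2,0): Delta=0.4695 Bond=-58.3660
(2,1): Delta=1.0000 Bond=-147.7091
(2,2): Delta=1.0000 Bond=-147.7091
V0=50.1305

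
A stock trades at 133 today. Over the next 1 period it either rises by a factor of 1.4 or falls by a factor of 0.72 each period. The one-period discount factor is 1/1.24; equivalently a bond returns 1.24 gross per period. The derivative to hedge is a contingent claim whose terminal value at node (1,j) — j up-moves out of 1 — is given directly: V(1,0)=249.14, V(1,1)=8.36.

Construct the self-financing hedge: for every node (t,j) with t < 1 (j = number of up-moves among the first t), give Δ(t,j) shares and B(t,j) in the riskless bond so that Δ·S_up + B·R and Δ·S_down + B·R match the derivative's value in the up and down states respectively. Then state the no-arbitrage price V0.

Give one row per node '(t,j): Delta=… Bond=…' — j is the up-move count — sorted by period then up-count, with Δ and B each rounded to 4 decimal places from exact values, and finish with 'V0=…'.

(0,0): Delta=-2.6623 Bond=406.5190
V0=52.4307

The replicating-portfolio and risk-neutral prices coincide; use p* = (1.24−0.72)/(1.4−0.72) = 0.7647 for the latter.
Terminal values V(1,·): V(1,0)=249.1400, V(1,1)=8.3600
Node (0,0) S=133.0000: V=(p*·8.3600+(1−p*)·249.1400)/1.24=52.4307; Δ=(8.3600−249.1400)/(186.2000−95.7600)=-2.6623; B=V−Δ·S=406.5190
Root portfolio cost Δ·133+B reproduces V0=52.4307.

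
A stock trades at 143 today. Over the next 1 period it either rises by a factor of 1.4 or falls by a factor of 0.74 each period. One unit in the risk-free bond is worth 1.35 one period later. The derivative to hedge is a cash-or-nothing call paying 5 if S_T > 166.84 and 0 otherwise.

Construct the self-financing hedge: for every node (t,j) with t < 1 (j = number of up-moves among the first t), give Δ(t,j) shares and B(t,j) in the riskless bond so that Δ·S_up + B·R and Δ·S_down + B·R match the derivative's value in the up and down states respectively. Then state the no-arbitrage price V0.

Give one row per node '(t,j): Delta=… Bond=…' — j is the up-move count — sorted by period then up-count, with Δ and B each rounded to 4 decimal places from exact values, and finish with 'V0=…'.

Under the risk-neutral measure, an up-move has probability p* = (R−d)/(u−d) = 0.9242 and values discount at R = 1.35.
Terminal payoffs: V(1,0)=0.0000, V(1,1)=5.0000
Node (0,0) S=143.0000: V=(p*·5.0000+(1−p*)·0.0000)/1.35=3.4231; Δ=(5.0000−0.0000)/(200.2000−105.8200)=0.0530; B=V−Δ·S=-4.1526
Self-financing check: at every node Δ·S+B equals the discounted successor values.

(0,0): Delta=0.0530 Bond=-4.1526
V0=3.4231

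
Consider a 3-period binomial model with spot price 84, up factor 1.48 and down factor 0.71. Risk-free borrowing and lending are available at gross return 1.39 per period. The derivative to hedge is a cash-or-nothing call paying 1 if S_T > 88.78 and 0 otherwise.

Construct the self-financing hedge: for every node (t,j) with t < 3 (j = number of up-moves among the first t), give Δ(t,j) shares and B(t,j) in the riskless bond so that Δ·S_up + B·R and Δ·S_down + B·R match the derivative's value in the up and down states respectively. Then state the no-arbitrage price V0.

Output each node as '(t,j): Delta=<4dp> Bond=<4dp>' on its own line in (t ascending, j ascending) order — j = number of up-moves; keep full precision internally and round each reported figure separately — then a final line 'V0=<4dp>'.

(0,0): Delta=0.0017 Bond=0.2195
(1,0): Delta=0.0138 Bond=-0.4215
(1,1): Delta=0.0009 Bond=0.4013
(2,0): Delta=0.0000 Bond=0.0000
(2,1): Delta=0.0147 Bond=-0.6634
(2,2): Delta=0.0000 Bond=0.7194
V0=0.3583

The replicating-portfolio and risk-neutral prices coincide; use p* = (1.39−0.71)/(1.48−0.71) = 0.8831 for the latter.
At expiry t=3: V(3,0)=0.0000, V(3,1)=0.0000, V(3,2)=1.0000, V(3,3)=1.0000
Node (2,0) S=42.3444: V=(p*·0.0000+(1−p*)·0.0000)/1.39=0.0000; Δ=(0.0000−0.0000)/(62.6697−30.0645)=0.0000; B=V−Δ·S=0.0000
Node (2,1) S=88.2672: V=(p*·1.0000+(1−p*)·0.0000)/1.39=0.6353; Δ=(1.0000−0.0000)/(130.6355−62.6697)=0.0147; B=V−Δ·S=-0.6634
Node (2,2) S=183.9936: V=(p*·1.0000+(1−p*)·1.0000)/1.39=0.7194; Δ=(1.0000−1.0000)/(272.3105−130.6355)=0.0000; B=V−Δ·S=0.7194
Node (1,0) S=59.6400: V=(p*·0.6353+(1−p*)·0.0000)/1.39=0.4037; Δ=(0.6353−0.0000)/(88.2672−42.3444)=0.0138; B=V−Δ·S=-0.4215
Node (1,1) S=124.3200: V=(p*·0.7194+(1−p*)·0.6353)/1.39=0.5105; Δ=(0.7194−0.6353)/(183.9936−88.2672)=0.0009; B=V−Δ·S=0.4013
Node (0,0) S=84.0000: V=(p*·0.5105+(1−p*)·0.4037)/1.39=0.3583; Δ=(0.5105−0.4037)/(124.3200−59.6400)=0.0017; B=V−Δ·S=0.2195
Each (Δ,B) replicates both successor values, so the strategy is self-financing and V0 is arbitrage-free.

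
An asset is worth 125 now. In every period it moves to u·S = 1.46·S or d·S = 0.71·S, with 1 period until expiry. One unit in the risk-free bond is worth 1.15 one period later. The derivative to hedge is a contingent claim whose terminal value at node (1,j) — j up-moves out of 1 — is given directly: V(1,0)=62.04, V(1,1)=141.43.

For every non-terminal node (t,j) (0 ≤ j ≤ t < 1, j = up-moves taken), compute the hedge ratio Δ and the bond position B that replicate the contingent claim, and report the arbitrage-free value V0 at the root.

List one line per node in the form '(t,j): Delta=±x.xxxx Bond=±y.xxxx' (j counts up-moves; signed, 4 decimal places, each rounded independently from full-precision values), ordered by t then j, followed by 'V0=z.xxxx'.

(0,0): Delta=0.8468 Bond=-11.4051
V0=94.4482

No-arbitrage ⇒ martingale measure with p* = (R−d)/(u−d) = 0.5867.
Terminal values V(1,·): V(1,0)=62.0400, V(1,1)=141.4300
Node (0,0) S=125.0000: V=(p*·141.4300+(1−p*)·62.0400)/1.15=94.4482; Δ=(141.4300−62.0400)/(182.5000−88.7500)=0.8468; B=V−Δ·S=-11.4051
Check: Δ(0,0)·S0 + B(0,0) = 94.4482 = V0.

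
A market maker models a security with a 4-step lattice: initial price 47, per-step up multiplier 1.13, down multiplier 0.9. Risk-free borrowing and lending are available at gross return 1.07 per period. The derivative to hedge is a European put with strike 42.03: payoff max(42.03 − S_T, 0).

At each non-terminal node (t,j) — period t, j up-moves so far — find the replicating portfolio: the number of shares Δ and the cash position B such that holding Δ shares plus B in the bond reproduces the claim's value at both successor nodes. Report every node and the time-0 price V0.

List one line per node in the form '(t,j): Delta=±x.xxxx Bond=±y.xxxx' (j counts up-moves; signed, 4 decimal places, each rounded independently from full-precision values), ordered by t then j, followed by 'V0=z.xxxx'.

The replicating-portfolio and risk-neutral prices coincide; use p* = (1.07−0.9)/(1.13−0.9) = 0.7391 for the latter.
Payoff layer (t=4): V(4,0)=11.1933, V(4,1)=3.3128, V(4,2)=0.0000, V(4,3)=0.0000, V(4,4)=0.0000
  t=3,j=0: stock 34.2630 → up 38.7172 (V=3.3128), down 30.8367 (V=11.1933). Price 5.0174; hedge Δ=-1.0000, bond B=39.2804.
  t=3,j=1: stock 43.0191 → up 48.6116 (V=0.0000), down 38.7172 (V=3.3128). Price 0.8077; hedge Δ=-0.3348, bond B=15.2112.
  t=3,j=2: stock 54.0129 → up 61.0345 (V=0.0000), down 48.6116 (V=0.0000). Price 0.0000; hedge Δ=0.0000, bond B=0.0000.
  t=3,j=3: stock 67.8162 → up 76.6323 (V=0.0000), down 61.0345 (V=0.0000). Price 0.0000; hedge Δ=0.0000, bond B=0.0000.
  t=2,j=0: stock 38.0700 → up 43.0191 (V=0.8077), down 34.2630 (V=5.0174). Price 1.7812; hedge Δ=-0.4808, bond B=20.0842.
  t=2,j=1: stock 47.7990 → up 54.0129 (V=0.0000), down 43.0191 (V=0.8077). Price 0.1969; hedge Δ=-0.0735, bond B=3.7085.
  t=2,j=2: stock 60.0143 → up 67.8162 (V=0.0000), down 54.0129 (V=0.0000). Price 0.0000; hedge Δ=0.0000, bond B=0.0000.
  t=1,j=0: stock 42.3000 → up 47.7990 (V=0.1969), down 38.0700 (V=1.7812). Price 0.5703; hedge Δ=-0.1628, bond B=7.4584.
  t=1,j=1: stock 53.1100 → up 60.0143 (V=0.0000), down 47.7990 (V=0.1969). Price 0.0480; hedge Δ=-0.0161, bond B=0.9042.
  t=0,j=0: stock 47.0000 → up 53.1100 (V=0.0480), down 42.3000 (V=0.5703). Price 0.1722; hedge Δ=-0.0483, bond B=2.4429.
The time-0 hedge costs 0.1722, which is the no-arbitrage price.

(0,0): Delta=-0.0483 Bond=2.4429
(1,0): Delta=-0.1628 Bond=7.4584
(1,1): Delta=-0.0161 Bond=0.9042
(2,0): Delta=-0.4808 Bond=20.0842
(2,1): Delta=-0.0735 Bond=3.7085
(2,2): Delta=0.0000 Bond=0.0000
(3,0): Delta=-1.0000 Bond=39.2804
(3,1): Delta=-0.3348 Bond=15.2112
(3,2): Delta=0.0000 Bond=0.0000
(3,3): Delta=0.0000 Bond=0.0000
V0=0.1722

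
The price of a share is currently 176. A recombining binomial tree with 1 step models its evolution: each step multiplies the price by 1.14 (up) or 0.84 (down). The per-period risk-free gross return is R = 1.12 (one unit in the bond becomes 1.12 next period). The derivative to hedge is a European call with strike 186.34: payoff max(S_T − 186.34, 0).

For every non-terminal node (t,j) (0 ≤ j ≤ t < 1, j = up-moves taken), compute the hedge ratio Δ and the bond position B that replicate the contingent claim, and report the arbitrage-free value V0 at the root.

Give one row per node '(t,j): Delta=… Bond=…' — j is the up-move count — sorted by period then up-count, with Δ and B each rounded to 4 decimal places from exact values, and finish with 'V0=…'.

(0,0): Delta=0.2708 Bond=-35.7500
V0=11.9167

The replicating-portfolio and risk-neutral prices coincide; use p* = (1.12−0.84)/(1.14−0.84) = 0.9333 for the latter.
Terminal values V(1,·): V(1,0)=0.0000, V(1,1)=14.3000
  t=0,j=0: stock 176.0000 → up 200.6400 (V=14.3000), down 147.8400 (V=0.0000). Price 11.9167; hedge Δ=0.2708, bond B=-35.7500.
Self-financing check: at every node Δ·S+B equals the discounted successor values.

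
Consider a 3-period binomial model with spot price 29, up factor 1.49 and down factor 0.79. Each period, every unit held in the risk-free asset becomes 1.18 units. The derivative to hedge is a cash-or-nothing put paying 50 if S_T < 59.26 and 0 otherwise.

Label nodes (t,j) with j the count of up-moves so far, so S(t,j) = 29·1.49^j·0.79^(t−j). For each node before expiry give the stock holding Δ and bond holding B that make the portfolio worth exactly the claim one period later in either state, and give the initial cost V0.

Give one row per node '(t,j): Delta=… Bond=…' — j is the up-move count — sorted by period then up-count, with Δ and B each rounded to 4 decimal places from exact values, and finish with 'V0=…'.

(0,0): Delta=-0.5491 Bond=41.0923
(1,0): Delta=0.0000 Bond=35.9092
(1,1): Delta=-0.7805 Bond=58.4881
(2,0): Delta=0.0000 Bond=42.3729
(2,1): Delta=0.0000 Bond=42.3729
(2,2): Delta=-1.1094 Bond=90.1937
V0=25.1687

Risk-neutral probability p* = (R−d)/(u−d) = (1.18−0.79)/(1.49−0.79) = 0.5571.
Terminal values V(3,·): V(3,0)=50.0000, V(3,1)=50.0000, V(3,2)=50.0000, V(3,3)=0.0000
  t=2,j=0: stock 18.0989 → up 26.9674 (V=50.0000), down 14.2981 (V=50.0000). Price 42.3729; hedge Δ=0.0000, bond B=42.3729.
  t=2,j=1: stock 34.1359 → up 50.8625 (V=50.0000), down 26.9674 (V=50.0000). Price 42.3729; hedge Δ=0.0000, bond B=42.3729.
  t=2,j=2: stock 64.3829 → up 95.9305 (V=0.0000), down 50.8625 (V=50.0000). Price 18.7651; hedge Δ=-1.1094, bond B=90.1937.
  t=1,j=0: stock 22.9100 → up 34.1359 (V=42.3729), down 18.0989 (V=42.3729). Price 35.9092; hedge Δ=0.0000, bond B=35.9092.
  t=1,j=1: stock 43.2100 → up 64.3829 (V=18.7651), down 34.1359 (V=42.3729). Price 24.7627; hedge Δ=-0.7805, bond B=58.4881.
  t=0,j=0: stock 29.0000 → up 43.2100 (V=24.7627), down 22.9100 (V=35.9092). Price 25.1687; hedge Δ=-0.5491, bond B=41.0923.
Self-financing check: at every node Δ·S+B equals the discounted successor values.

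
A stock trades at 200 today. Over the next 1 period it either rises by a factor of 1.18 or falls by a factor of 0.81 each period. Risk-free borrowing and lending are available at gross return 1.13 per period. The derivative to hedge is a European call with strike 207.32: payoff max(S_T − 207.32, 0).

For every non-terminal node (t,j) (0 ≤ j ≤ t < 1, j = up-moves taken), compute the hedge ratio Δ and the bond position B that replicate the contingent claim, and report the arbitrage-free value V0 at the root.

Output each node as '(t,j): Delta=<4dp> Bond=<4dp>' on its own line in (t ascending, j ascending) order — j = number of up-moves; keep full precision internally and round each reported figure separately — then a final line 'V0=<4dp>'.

Risk-neutral probability p* = (R−d)/(u−d) = (1.13−0.81)/(1.18−0.81) = 0.8649.
Terminal payoffs: V(1,0)=0.0000, V(1,1)=28.6800
(0,0): S=200.0000. Δ = (V_up−V_dn)/(S_up−S_dn) = (28.6800−0.0000)/(236.0000−162.0000) = 0.3876. V = [p*·28.6800 + (1−p*)·0.0000]/1.13 = 21.9507. B = V − Δ·S = -55.5628.
The time-0 hedge costs 21.9507, which is the no-arbitrage price.

(0,0): Delta=0.3876 Bond=-55.5628
V0=21.9507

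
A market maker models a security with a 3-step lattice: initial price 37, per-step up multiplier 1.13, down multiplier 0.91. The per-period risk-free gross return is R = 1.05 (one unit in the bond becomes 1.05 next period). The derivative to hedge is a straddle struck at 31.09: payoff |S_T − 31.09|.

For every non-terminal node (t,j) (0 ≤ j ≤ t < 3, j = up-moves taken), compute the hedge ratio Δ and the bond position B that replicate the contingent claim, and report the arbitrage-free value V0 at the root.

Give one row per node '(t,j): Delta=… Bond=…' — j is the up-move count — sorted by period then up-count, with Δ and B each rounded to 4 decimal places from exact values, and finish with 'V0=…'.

No-arbitrage ⇒ martingale measure with p* = (R−d)/(u−d) = 0.6364.
Terminal payoffs: V(3,0)=3.2079, V(3,1)=3.5329, V(3,2)=11.9032, V(3,3)=22.2972
  t=2,j=0: stock 30.6397 → up 34.6229 (V=3.5329), down 27.8821 (V=3.2079). Price 3.2521; hedge Δ=0.0482, bond B=1.7749.
  t=2,j=1: stock 38.0471 → up 42.9932 (V=11.9032), down 34.6229 (V=3.5329). Price 8.4376; hedge Δ=1.0000, bond B=-29.6095.
  t=2,j=2: stock 47.2453 → up 53.3872 (V=22.2972), down 42.9932 (V=11.9032). Price 17.6358; hedge Δ=1.0000, bond B=-29.6095.
  t=1,j=0: stock 33.6700 → up 38.0471 (V=8.4376), down 30.6397 (V=3.2521). Price 6.2399; hedge Δ=0.7000, bond B=-17.3305.
  t=1,j=1: stock 41.8100 → up 47.2453 (V=17.6358), down 38.0471 (V=8.4376). Price 13.6105; hedge Δ=1.0000, bond B=-28.1995.
  t=0,j=0: stock 37.0000 → up 41.8100 (V=13.6105), down 33.6700 (V=6.2399). Price 10.4098; hedge Δ=0.9055, bond B=-23.0925.
The time-0 hedge costs 10.4098, which is the no-arbitrage price.

(0,0): Delta=0.9055 Bond=-23.0925
(1,0): Delta=0.7000 Bond=-17.3305
(1,1): Delta=1.0000 Bond=-28.1995
(2,0): Delta=0.0482 Bond=1.7749
(2,1): Delta=1.0000 Bond=-29.6095
(2,2): Delta=1.0000 Bond=-29.6095
V0=10.4098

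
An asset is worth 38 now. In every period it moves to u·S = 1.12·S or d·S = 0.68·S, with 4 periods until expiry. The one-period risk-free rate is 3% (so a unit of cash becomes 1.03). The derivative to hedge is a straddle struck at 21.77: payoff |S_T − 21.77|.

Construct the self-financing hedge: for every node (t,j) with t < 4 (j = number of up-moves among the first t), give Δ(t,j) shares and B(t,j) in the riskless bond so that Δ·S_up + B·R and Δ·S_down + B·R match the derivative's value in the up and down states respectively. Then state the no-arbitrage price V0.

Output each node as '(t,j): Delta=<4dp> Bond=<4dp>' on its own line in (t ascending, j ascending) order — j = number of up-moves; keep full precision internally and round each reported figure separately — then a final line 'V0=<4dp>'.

(0,0): Delta=0.9034 Bond=-15.2233
(1,0): Delta=0.5110 Bond=-5.5391
(1,1): Delta=0.9647 Bond=-18.2877
(2,0): Delta=-0.9458 Bond=19.8915
(2,1): Delta=0.7384 Bond=-12.2873
(2,2): Delta=1.0000 Bond=-20.5203
(3,0): Delta=-1.0000 Bond=21.1359
(3,1): Delta=-0.9373 Bond=20.3217
(3,2): Delta=1.0000 Bond=-21.1359
(3,3): Delta=1.0000 Bond=-21.1359
V0=19.1059

No-arbitrage ⇒ martingale measure with p* = (R−d)/(u−d) = 0.7955.
Terminal values V(4,·): V(4,0)=13.6451, V(4,1)=8.3878, V(4,2)=0.2713, V(4,3)=14.5333, V(4,4)=38.0237
Node (3,0) S=11.9484: V=(p*·8.3878+(1−p*)·13.6451)/1.03=9.1875; Δ=(8.3878−13.6451)/(13.3822−8.1249)=-1.0000; B=V−Δ·S=21.1359
Node (3,1) S=19.6797: V=(p*·0.2713+(1−p*)·8.3878)/1.03=1.8752; Δ=(0.2713−8.3878)/(22.0413−13.3822)=-0.9373; B=V−Δ·S=20.3217
Node (3,2) S=32.4137: V=(p*·14.5333+(1−p*)·0.2713)/1.03=11.2778; Δ=(14.5333−0.2713)/(36.3033−22.0413)=1.0000; B=V−Δ·S=-21.1359
Node (3,3) S=53.3873: V=(p*·38.0237+(1−p*)·14.5333)/1.03=32.2513; Δ=(38.0237−14.5333)/(59.7937−36.3033)=1.0000; B=V−Δ·S=-21.1359
Node (2,0) S=17.5712: V=(p*·1.8752+(1−p*)·9.1875)/1.03=3.2727; Δ=(1.8752−9.1875)/(19.6797−11.9484)=-0.9458; B=V−Δ·S=19.8915
Node (2,1) S=28.9408: V=(p*·11.2778+(1−p*)·1.8752)/1.03=9.0821; Δ=(11.2778−1.8752)/(32.4137−19.6797)=0.7384; B=V−Δ·S=-12.2873
Node (2,2) S=47.6672: V=(p*·32.2513+(1−p*)·11.2778)/1.03=27.1469; Δ=(32.2513−11.2778)/(53.3873−32.4137)=1.0000; B=V−Δ·S=-20.5203
Node (1,0) S=25.8400: V=(p*·9.0821+(1−p*)·3.2727)/1.03=7.6639; Δ=(9.0821−3.2727)/(28.9408−17.5712)=0.5110; B=V−Δ·S=-5.5391
Node (1,1) S=42.5600: V=(p*·27.1469+(1−p*)·9.0821)/1.03=22.7687; Δ=(27.1469−9.0821)/(47.6672−28.9408)=0.9647; B=V−Δ·S=-18.2877
Node (0,0) S=38.0000: V=(p*·22.7687+(1−p*)·7.6639)/1.03=19.1059; Δ=(22.7687−7.6639)/(42.5600−25.8400)=0.9034; B=V−Δ·S=-15.2233
Each (Δ,B) replicates both successor values, so the strategy is self-financing and V0 is arbitrage-free.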